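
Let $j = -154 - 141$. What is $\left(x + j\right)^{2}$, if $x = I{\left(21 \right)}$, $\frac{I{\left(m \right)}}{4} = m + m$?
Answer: $16129$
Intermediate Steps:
$j = -295$ ($j = -154 - 141 = -295$)
$I{\left(m \right)} = 8 m$ ($I{\left(m \right)} = 4 \left(m + m\right) = 4 \cdot 2 m = 8 m$)
$x = 168$ ($x = 8 \cdot 21 = 168$)
$\left(x + j\right)^{2} = \left(168 - 295\right)^{2} = \left(-127\right)^{2} = 16129$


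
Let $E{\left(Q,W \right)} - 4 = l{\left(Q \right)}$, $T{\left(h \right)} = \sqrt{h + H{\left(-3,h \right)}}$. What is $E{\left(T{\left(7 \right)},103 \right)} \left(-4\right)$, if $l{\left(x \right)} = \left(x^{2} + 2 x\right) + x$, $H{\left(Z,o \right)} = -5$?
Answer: $-24 - 12 \sqrt{2} \approx -40.971$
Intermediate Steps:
$T{\left(h \right)} = \sqrt{-5 + h}$ ($T{\left(h \right)} = \sqrt{h - 5} = \sqrt{-5 + h}$)
$l{\left(x \right)} = x^{2} + 3 x$
$E{\left(Q,W \right)} = 4 + Q \left(3 + Q\right)$
$E{\left(T{\left(7 \right)},103 \right)} \left(-4\right) = \left(4 + \sqrt{-5 + 7} \left(3 + \sqrt{-5 + 7}\right)\right) \left(-4\right) = \left(4 + \sqrt{2} \left(3 + \sqrt{2}\right)\right) \left(-4\right) = -16 - 4 \sqrt{2} \left(3 + \sqrt{2}\right)$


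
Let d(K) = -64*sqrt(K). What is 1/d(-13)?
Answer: I*sqrt(13)/832 ≈ 0.0043336*I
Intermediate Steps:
1/d(-13) = 1/(-64*I*sqrt(13)) = I*sqrt(13)/832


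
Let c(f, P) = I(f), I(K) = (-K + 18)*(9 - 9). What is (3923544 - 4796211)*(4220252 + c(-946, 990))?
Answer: -3682874652084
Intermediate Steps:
I(K) = 0 (I(K) = (18 - K)*0 = 0)
c(f, P) = 0
(3923544 - 4796211)*(4220252 + c(-946, 990)) = (3923544 - 4796211)*(4220252 + 0) = -872667*4220252 = -3682874652084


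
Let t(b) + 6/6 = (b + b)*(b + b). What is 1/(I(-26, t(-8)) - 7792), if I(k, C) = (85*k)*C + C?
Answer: -1/571087 ≈ -1.7510e-6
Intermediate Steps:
t(b) = -1 + 4*b² (t(b) = -1 + (b + b)*(b + b) = -1 + (2*b)*(2*b) = -1 + 4*b²)
I(k, C) = C + 85*C*k (I(k, C) = 85*C*k + C = C + 85*C*k)
1/(I(-26, t(-8)) - 7792) = 1/((-1 + 4*(-8)²)*(1 + 85*(-26)) - 7792) = 1/((-1 + 4*64)*(1 - 2210) - 7792) = 1/((-1 + 256)*(-2209) - 7792) = 1/(255*(-2209) - 7792) = 1/(-563295 - 7792) = 1/(-571087) = -1/571087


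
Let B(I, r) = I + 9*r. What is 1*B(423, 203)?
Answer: 2250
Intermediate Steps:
1*B(423, 203) = 1*(423 + 9*203) = 1*(423 + 1827) = 1*2250 = 2250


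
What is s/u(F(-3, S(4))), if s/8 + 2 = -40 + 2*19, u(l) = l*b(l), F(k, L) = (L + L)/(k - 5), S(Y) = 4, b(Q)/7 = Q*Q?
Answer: 32/7 ≈ 4.5714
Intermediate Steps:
b(Q) = 7*Q² (b(Q) = 7*(Q*Q) = 7*Q²)
F(k, L) = 2*L/(-5 + k) (F(k, L) = (2*L)/(-5 + k) = 2*L/(-5 + k))
u(l) = 7*l³ (u(l) = l*(7*l²) = 7*l³)
s = -32 (s = -16 + 8*(-40 + 2*19) = -16 + 8*(-40 + 38) = -16 + 8*(-2) = -16 - 16 = -32)
s/u(F(-3, S(4))) = -32*(-5 - 3)³/3584 = -32/(7*(2*4/(-8))³) = -32/(7*(2*4*(-⅛))³) = -32/(7*(-1)³) = -32/(7*(-1)) = -32/(-7) = -32*(-⅐) = 32/7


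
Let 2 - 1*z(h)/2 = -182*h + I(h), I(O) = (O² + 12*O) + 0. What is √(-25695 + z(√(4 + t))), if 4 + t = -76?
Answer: √(-25539 + 680*I*√19) ≈ 9.2582 + 160.08*I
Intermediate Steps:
t = -80 (t = -4 - 76 = -80)
I(O) = O² + 12*O
z(h) = 4 + 364*h - 2*h*(12 + h) (z(h) = 4 - 2*(-182*h + h*(12 + h)) = 4 + (364*h - 2*h*(12 + h)) = 4 + 364*h - 2*h*(12 + h))
√(-25695 + z(√(4 + t))) = √(-25695 + (4 - 2*(√(4 - 80))² + 340*√(4 - 80))) = √(-25695 + (4 - 2*(√(-76))² + 340*√(-76))) = √(-25695 + (4 - 2*(2*I*√19)² + 340*(2*I*√19))) = √(-25695 + (4 - 2*(-76) + 680*I*√19)) = √(-25695 + (4 + 152 + 680*I*√19)) = √(-25695 + (156 + 680*I*√19)) = √(-25539 + 680*I*√19)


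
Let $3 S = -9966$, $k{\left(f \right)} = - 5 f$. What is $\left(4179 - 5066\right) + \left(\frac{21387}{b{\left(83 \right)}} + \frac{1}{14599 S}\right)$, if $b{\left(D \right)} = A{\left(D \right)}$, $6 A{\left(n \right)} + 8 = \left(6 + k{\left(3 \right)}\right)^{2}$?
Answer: $\frac{3083058602265}{3540345094} \approx 870.84$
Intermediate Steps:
$S = -3322$ ($S = \frac{1}{3} \left(-9966\right) = -3322$)
$A{\left(n \right)} = \frac{73}{6}$ ($A{\left(n \right)} = - \frac{4}{3} + \frac{\left(6 - 15\right)^{2}}{6} = - \frac{4}{3} + \frac{\left(-9\right)^{2}}{6} = - \frac{4}{3} + \frac{1}{6} \cdot 81 = - \frac{4}{3} + \frac{27}{2} = \frac{73}{6}$)
$b{\left(D \right)} = \frac{73}{6}$
$\left(4179 - 5066\right) + \left(\frac{21387}{b{\left(83 \right)}} + \frac{1}{14599 S}\right) = \left(4179 - 5066\right) + \left(\frac{21387}{\frac{73}{6}} + \frac{1}{14599 \left(-3322\right)}\right) = -887 + \left(21387 \cdot \frac{6}{73} + \frac{1}{14599} \left(- \frac{1}{3322}\right)\right) = -887 + \left(\frac{128322}{73} - \frac{1}{48497878}\right) = -887 + \frac{6223344700643}{3540345094} = \frac{3083058602265}{3540345094}$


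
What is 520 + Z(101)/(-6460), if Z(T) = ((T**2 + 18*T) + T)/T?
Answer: 167954/323 ≈ 519.98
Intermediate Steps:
Z(T) = (T**2 + 19*T)/T
520 + Z(101)/(-6460) = 520 + (19 + 101)/(-6460) = 520 + 120*(-1/6460) = 520 - 6/323 = 167954/323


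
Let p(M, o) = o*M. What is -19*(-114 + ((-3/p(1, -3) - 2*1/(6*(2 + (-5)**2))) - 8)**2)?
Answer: 8081270/6561 ≈ 1231.7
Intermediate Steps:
p(M, o) = M*o
-19*(-114 + ((-3/p(1, -3) - 2*1/(6*(2 + (-5)**2))) - 8)**2) = -19*(-114 + ((-3/(1*(-3)) - 2*1/(6*(2 + (-5)**2))) - 8)**2) = -19*(-114 + ((-3/(-3) - 2*1/(6*(2 + 25))) - 8)**2) = -19*(-114 + ((-3*(-1/3) - 2/(27*6)) - 8)**2) = -19*(-114 + ((1 - 2/162) - 8)**2) = -19*(-114 + ((1 - 2*1/162) - 8)**2) = -19*(-114 + ((1 - 1/81) - 8)**2) = -19*(-114 + (80/81 - 8)**2) = -19*(-114 + (-568/81)**2) = -19*(-114 + 322624/6561) = -19*(-425330/6561) = 8081270/6561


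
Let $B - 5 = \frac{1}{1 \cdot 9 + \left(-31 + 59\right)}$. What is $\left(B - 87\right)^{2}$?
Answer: $\frac{9199089}{1369} \approx 6719.6$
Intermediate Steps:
$B = \frac{186}{37}$ ($B = 5 + \frac{1}{1 \cdot 9 + \left(-31 + 59\right)} = 5 + \frac{1}{9 + 28} = 5 + \frac{1}{37} = \frac{186}{37} \approx 5.027$)
$\left(B - 87\right)^{2} = \left(\frac{186}{37} - 87\right)^{2} = \left(- \frac{3033}{37}\right)^{2} = \frac{9199089}{1369}$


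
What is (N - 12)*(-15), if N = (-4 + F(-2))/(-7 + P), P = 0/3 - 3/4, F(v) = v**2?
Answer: 180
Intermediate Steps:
P = -3/4 (P = 0*(1/3) - 3*1/4 = 0 - 3/4 = -3/4 ≈ -0.75000)
N = 0 (N = (-4 + (-2)**2)/(-7 - 3/4) = (-4 + 4)/(-31/4) = 0*(-4/31) = 0)
(N - 12)*(-15) = (0 - 12)*(-15) = -12*(-15) = 180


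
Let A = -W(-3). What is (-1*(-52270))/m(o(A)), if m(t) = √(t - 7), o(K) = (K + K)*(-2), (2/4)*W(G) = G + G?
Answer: -10454*I*√55/11 ≈ -7048.1*I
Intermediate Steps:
W(G) = 4*G (W(G) = 2*(G + G) = 2*(2*G) = 4*G)
A = 12 (A = -4*(-3) = -1*(-12) = 12)
o(K) = -4*K (o(K) = (2*K)*(-2) = -4*K)
m(t) = √(-7 + t)
(-1*(-52270))/m(o(A)) = (-1*(-52270))/(√(-7 - 4*12)) = 52270/(√(-7 - 48)) = 52270/(√(-55)) = 52270/((I*√55)) = 52270*(-I*√55/55) = -10454*I*√55/11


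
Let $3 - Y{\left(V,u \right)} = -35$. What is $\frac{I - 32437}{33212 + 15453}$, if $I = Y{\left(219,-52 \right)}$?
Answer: $- \frac{32399}{48665} \approx -0.66576$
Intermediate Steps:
$Y{\left(V,u \right)} = 38$ ($Y{\left(V,u \right)} = 3 - -35 = 3 + 35 = 38$)
$I = 38$
$\frac{I - 32437}{33212 + 15453} = \frac{38 - 32437}{33212 + 15453} = - \frac{32399}{48665}$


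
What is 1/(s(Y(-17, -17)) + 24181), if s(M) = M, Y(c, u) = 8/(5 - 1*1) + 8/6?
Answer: 3/72553 ≈ 4.1349e-5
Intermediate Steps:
Y(c, u) = 10/3 (Y(c, u) = 8/(5 - 1) + 8*(1/6) = 8/4 + 4/3 = 8*(1/4) + 4/3 = 2 + 4/3 = 10/3)
1/(s(Y(-17, -17)) + 24181) = 1/(10/3 + 24181) = 1/(72553/3) = 3/72553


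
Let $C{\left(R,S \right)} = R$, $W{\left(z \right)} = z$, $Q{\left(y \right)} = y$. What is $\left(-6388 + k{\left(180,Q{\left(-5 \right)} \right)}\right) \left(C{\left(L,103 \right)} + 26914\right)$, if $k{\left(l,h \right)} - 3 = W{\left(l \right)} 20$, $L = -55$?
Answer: $-74802315$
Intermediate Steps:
$k{\left(l,h \right)} = 3 + 20 l$ ($k{\left(l,h \right)} = 3 + l 20 = 3 + 20 l$)
$\left(-6388 + k{\left(180,Q{\left(-5 \right)} \right)}\right) \left(C{\left(L,103 \right)} + 26914\right) = \left(-6388 + \left(3 + 20 \cdot 180\right)\right) \left(-55 + 26914\right) = \left(-6388 + \left(3 + 3600\right)\right) 26859 = \left(-6388 + 3603\right) 26859 = \left(-2785\right) 26859 = -74802315$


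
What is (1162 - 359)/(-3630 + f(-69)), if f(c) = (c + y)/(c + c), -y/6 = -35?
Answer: -36938/167027 ≈ -0.22115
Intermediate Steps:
y = 210 (y = -6*(-35) = 210)
f(c) = (210 + c)/(2*c) (f(c) = (c + 210)/(c + c) = (210 + c)/((2*c)) = (210 + c)*(1/(2*c)) = (210 + c)/(2*c))
(1162 - 359)/(-3630 + f(-69)) = (1162 - 359)/(-3630 + (1/2)*(210 - 69)/(-69)) = 803/(-3630 + (1/2)*(-1/69)*141) = 803/(-3630 - 47/46) = 803/(-167027/46) = 803*(-46/167027) = -36938/167027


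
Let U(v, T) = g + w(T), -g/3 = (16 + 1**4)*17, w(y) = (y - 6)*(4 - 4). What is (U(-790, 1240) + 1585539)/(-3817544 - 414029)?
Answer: -1584672/4231573 ≈ -0.37449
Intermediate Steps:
w(y) = 0 (w(y) = (-6 + y)*0 = 0)
g = -867 (g = -3*(16 + 1**4)*17 = -3*(16 + 1)*17 = -51*17 = -3*289 = -867)
U(v, T) = -867 (U(v, T) = -867 + 0 = -867)
(U(-790, 1240) + 1585539)/(-3817544 - 414029) = (-867 + 1585539)/(-3817544 - 414029) = 1584672/(-4231573) = 1584672*(-1/4231573) = -1584672/4231573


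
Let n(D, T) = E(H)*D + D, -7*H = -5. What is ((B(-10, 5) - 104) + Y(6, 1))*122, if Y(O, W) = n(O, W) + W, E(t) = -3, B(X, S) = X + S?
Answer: -14640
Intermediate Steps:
H = 5/7 (H = -⅐*(-5) = 5/7 ≈ 0.71429)
B(X, S) = S + X
n(D, T) = -2*D (n(D, T) = -3*D + D = -2*D)
Y(O, W) = W - 2*O (Y(O, W) = -2*O + W = W - 2*O)
((B(-10, 5) - 104) + Y(6, 1))*122 = (((5 - 10) - 104) + (1 - 2*6))*122 = ((-5 - 104) + (1 - 12))*122 = (-109 - 11)*122 = -120*122 = -14640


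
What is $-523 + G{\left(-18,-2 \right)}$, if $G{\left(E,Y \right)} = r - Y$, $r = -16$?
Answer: $-537$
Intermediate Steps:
$G{\left(E,Y \right)} = -16 - Y$
$-523 + G{\left(-18,-2 \right)} = -523 - 14 = -537$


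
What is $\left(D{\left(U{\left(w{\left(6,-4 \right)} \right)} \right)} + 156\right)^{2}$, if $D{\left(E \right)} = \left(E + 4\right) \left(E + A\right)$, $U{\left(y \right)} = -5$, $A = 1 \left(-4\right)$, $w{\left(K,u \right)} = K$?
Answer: $27225$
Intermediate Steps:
$A = -4$
$D{\left(E \right)} = \left(-4 + E\right) \left(4 + E\right)$ ($D{\left(E \right)} = \left(E + 4\right) \left(E - 4\right) = \left(4 + E\right) \left(-4 + E\right) = \left(-4 + E\right) \left(4 + E\right)$)
$\left(D{\left(U{\left(w{\left(6,-4 \right)} \right)} \right)} + 156\right)^{2} = \left(\left(-16 + \left(-5\right)^{2}\right) + 156\right)^{2} = \left(\left(-16 + 25\right) + 156\right)^{2} = \left(9 + 156\right)^{2} = 165^{2} = 27225$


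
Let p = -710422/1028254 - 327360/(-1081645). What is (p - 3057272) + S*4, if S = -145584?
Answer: -404799355124362539/111220579783 ≈ -3.6396e+6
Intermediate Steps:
p = -43181517475/111220579783 (p = -710422*1/1028254 - 327360*(-1/1081645) = -355211/514127 + 65472/216329 = -43181517475/111220579783 ≈ -0.38825)
(p - 3057272) + S*4 = (-43181517475/111220579783 - 3057272) - 145584*4 = -340031607575849451/111220579783 - 582336 = -404799355124362539/111220579783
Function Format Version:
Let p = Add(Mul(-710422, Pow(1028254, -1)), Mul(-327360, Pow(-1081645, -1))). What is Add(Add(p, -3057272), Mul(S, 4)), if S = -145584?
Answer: Rational(-404799355124362539, 111220579783) ≈ -3.6396e+6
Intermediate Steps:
p = Rational(-43181517475, 111220579783) (p = Add(Mul(-710422, Rational(1, 1028254)), Mul(-327360, Rational(-1, 1081645))) = Add(Rational(-355211, 514127), Rational(65472, 216329)) = Rational(-43181517475, 111220579783) ≈ -0.38825)
Add(Add(p, -3057272), Mul(S, 4)) = Add(Add(Rational(-43181517475, 111220579783), -3057272), Mul(-145584, 4)) = Add(Rational(-340031607575849451, 111220579783), -582336) = Rational(-404799355124362539, 111220579783)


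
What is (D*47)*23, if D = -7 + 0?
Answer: -7567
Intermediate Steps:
D = -7
(D*47)*23 = -7*47*23 = -329*23 = -7567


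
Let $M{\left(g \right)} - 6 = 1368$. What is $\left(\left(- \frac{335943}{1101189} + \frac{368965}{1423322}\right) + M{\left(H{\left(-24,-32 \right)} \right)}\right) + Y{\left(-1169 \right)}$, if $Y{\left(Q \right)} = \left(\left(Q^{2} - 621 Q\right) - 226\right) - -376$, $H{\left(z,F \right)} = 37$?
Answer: $\frac{10036932267430593}{4793108654} \approx 2.094 \cdot 10^{6}$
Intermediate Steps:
$M{\left(g \right)} = 1374$ ($M{\left(g \right)} = 6 + 1368 = 1374$)
$Y{\left(Q \right)} = 150 + Q^{2} - 621 Q$ ($Y{\left(Q \right)} = \left(-226 + Q^{2} - 621 Q\right) + 376 = 150 + Q^{2} - 621 Q$)
$\left(\left(- \frac{335943}{1101189} + \frac{368965}{1423322}\right) + M{\left(H{\left(-24,-32 \right)} \right)}\right) + Y{\left(-1169 \right)} = \left(\left(- \frac{335943}{1101189} + \frac{368965}{1423322}\right) + 1374\right) + \left(150 + \left(-1169\right)^{2} - -725949\right) = \left(\left(\left(-335943\right) \frac{1}{1101189} + 368965 \cdot \frac{1}{1423322}\right) + 1374\right) + \left(150 + 1366561 + 725949\right) = \left(\left(- \frac{111981}{367063} + \frac{3385}{13058}\right) + 1374\right) + 2092660 = \left(- \frac{219739643}{4793108654} + 1374\right) + 2092660 = \frac{6585511550953}{4793108654} + 2092660 = \frac{10036932267430593}{4793108654}$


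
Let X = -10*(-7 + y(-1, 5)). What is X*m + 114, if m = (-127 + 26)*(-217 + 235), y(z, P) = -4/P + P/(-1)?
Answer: -232590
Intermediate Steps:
y(z, P) = -P - 4/P (y(z, P) = -4/P + P*(-1) = -4/P - P = -P - 4/P)
m = -1818 (m = -101*18 = -1818)
X = 128 (X = -10*(-7 + (-1*5 - 4/5)) = -10*(-7 + (-5 - 4*1/5)) = -10*(-7 + (-5 - 4/5)) = -10*(-7 - 29/5) = -10*(-64/5) = 128)
X*m + 114 = 128*(-1818) + 114 = -232704 + 114 = -232590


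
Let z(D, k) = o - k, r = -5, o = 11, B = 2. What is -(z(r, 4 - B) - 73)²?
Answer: -4096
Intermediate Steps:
z(D, k) = 11 - k
-(z(r, 4 - B) - 73)² = -((11 - (4 - 1*2)) - 73)² = -((11 - (4 - 2)) - 73)² = -((11 - 1*2) - 73)² = -((11 - 2) - 73)² = -(9 - 73)² = -1*(-64)² = -1*4096 = -4096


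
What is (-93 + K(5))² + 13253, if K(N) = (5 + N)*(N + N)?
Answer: 13302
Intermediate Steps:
K(N) = 2*N*(5 + N) (K(N) = (5 + N)*(2*N) = 2*N*(5 + N))
(-93 + K(5))² + 13253 = (-93 + 2*5*(5 + 5))² + 13253 = (-93 + 2*5*10)² + 13253 = (-93 + 100)² + 13253 = 7² + 13253 = 49 + 13253 = 13302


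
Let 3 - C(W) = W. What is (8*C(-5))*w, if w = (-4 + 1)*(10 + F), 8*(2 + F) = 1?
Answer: -1560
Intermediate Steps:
F = -15/8 (F = -2 + (1/8)*1 = -2 + 1/8 = -15/8 ≈ -1.8750)
w = -195/8 (w = (-4 + 1)*(10 - 15/8) = -3*65/8 = -195/8 ≈ -24.375)
C(W) = 3 - W
(8*C(-5))*w = (8*(3 - 1*(-5)))*(-195/8) = (8*(3 + 5))*(-195/8) = (8*8)*(-195/8) = 64*(-195/8) = -1560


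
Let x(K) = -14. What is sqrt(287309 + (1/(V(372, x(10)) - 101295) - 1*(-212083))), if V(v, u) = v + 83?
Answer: sqrt(1269542556723590)/50420 ≈ 706.68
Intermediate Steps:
V(v, u) = 83 + v
sqrt(287309 + (1/(V(372, x(10)) - 101295) - 1*(-212083))) = sqrt(287309 + (1/((83 + 372) - 101295) - 1*(-212083))) = sqrt(287309 + (1/(455 - 101295) + 212083)) = sqrt(287309 + (1/(-100840) + 212083)) = sqrt(287309 + (-1/100840 + 212083)) = sqrt(287309 + 21386449719/100840) = sqrt(50358689279/100840) = sqrt(1269542556723590)/50420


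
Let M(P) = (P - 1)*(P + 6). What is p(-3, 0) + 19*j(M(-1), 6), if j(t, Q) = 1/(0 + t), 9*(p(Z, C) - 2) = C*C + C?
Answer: 1/10 ≈ 0.10000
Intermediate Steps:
p(Z, C) = 2 + C/9 + C**2/9 (p(Z, C) = 2 + (C*C + C)/9 = 2 + (C**2 + C)/9 = 2 + (C + C**2)/9 = 2 + (C/9 + C**2/9) = 2 + C/9 + C**2/9)
M(P) = (-1 + P)*(6 + P)
j(t, Q) = 1/t
p(-3, 0) + 19*j(M(-1), 6) = (2 + (1/9)*0 + (1/9)*0**2) + 19/(-6 + (-1)**2 + 5*(-1)) = (2 + 0 + (1/9)*0) + 19/(-6 + 1 - 5) = (2 + 0 + 0) + 19/(-10) = 2 + 19*(-1/10) = 2 - 19/10 = 1/10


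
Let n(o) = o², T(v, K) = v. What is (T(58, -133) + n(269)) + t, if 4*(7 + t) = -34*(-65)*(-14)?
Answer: 64677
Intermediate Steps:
t = -7742 (t = -7 + (-34*(-65)*(-14))/4 = -7 + (2210*(-14))/4 = -7 + (¼)*(-30940) = -7 - 7735 = -7742)
(T(58, -133) + n(269)) + t = (58 + 269²) - 7742 = (58 + 72361) - 7742 = 72419 - 7742 = 64677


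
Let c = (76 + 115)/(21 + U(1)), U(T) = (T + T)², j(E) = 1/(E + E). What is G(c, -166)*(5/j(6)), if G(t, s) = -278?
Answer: -16680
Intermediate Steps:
j(E) = 1/(2*E)
U(T) = 4*T² (U(T) = (2*T)² = 4*T²)
c = 191/25 (c = (76 + 115)/(21 + 4*1²) = 191/(21 + 4*1) = 191/(21 + 4) = 191/25 ≈ 7.6400)
G(c, -166)*(5/j(6)) = -1390/((½)/6) = -1390/((½)*(⅙)) = -1390/1/12 = -1390*12 = -278*60 = -16680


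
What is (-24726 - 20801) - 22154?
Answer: -67681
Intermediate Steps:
(-24726 - 20801) - 22154 = -45527 - 22154 = -67681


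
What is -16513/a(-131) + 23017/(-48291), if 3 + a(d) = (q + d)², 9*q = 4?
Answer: -96364024417/66660027162 ≈ -1.4456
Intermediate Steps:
q = 4/9 (q = (⅑)*4 = 4/9 ≈ 0.44444)
a(d) = -3 + (4/9 + d)²
-16513/a(-131) + 23017/(-48291) = -16513/(-3 + (4 + 9*(-131))²/81) + 23017/(-48291) = -16513/(-3 + (4 - 1179)²/81) + 23017*(-1/48291) = -16513/(-3 + (1/81)*(-1175)²) - 23017/48291 = -16513/(-3 + (1/81)*1380625) - 23017/48291 = -16513/(-3 + 1380625/81) - 23017/48291 = -16513/1380382/81 - 23017/48291 = -16513*81/1380382 - 23017/48291 = -1337553/1380382 - 23017/48291 = -96364024417/66660027162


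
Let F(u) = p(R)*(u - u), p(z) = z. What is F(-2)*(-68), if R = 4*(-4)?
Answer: 0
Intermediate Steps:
R = -16
F(u) = 0 (F(u) = -16*(u - u) = -16*0 = 0)
F(-2)*(-68) = 0*(-68) = 0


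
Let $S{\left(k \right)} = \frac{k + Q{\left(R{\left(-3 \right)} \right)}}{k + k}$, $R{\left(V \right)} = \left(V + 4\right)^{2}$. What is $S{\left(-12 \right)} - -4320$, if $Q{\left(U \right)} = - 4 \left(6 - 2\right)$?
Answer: $\frac{25927}{6} \approx 4321.2$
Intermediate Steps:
$R{\left(V \right)} = \left(4 + V\right)^{2}$
$Q{\left(U \right)} = -16$ ($Q{\left(U \right)} = \left(-4\right) 4 = -16$)
$S{\left(k \right)} = \frac{-16 + k}{2 k}$ ($S{\left(k \right)} = \frac{k - 16}{k + k} = \frac{-16 + k}{2 k}$)
$S{\left(-12 \right)} - -4320 = \frac{-16 - 12}{2 \left(-12\right)} - -4320 = \frac{1}{2} \left(- \frac{1}{12}\right) \left(-28\right) + 4320 = \frac{7}{6} + 4320 = \frac{25927}{6}$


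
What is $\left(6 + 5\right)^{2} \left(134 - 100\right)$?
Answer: $4114$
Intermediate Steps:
$\left(6 + 5\right)^{2} \left(134 - 100\right) = 11^{2} \cdot 34 = 121 \cdot 34 = 4114$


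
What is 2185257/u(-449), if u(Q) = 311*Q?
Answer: -2185257/139639 ≈ -15.649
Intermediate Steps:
2185257/u(-449) = 2185257/((311*(-449))) = 2185257/(-139639) = 2185257*(-1/139639) = -2185257/139639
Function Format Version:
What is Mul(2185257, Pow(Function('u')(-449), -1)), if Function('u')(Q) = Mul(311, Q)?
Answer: Rational(-2185257, 139639) ≈ -15.649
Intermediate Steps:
Mul(2185257, Pow(Function('u')(-449), -1)) = Mul(2185257, Pow(Mul(311, -449), -1)) = Mul(2185257, Pow(-139639, -1)) = Mul(2185257, Rational(-1, 139639)) = Rational(-2185257, 139639)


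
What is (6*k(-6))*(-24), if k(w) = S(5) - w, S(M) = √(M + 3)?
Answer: -864 - 288*√2 ≈ -1271.3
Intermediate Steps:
S(M) = √(3 + M)
k(w) = -w + 2*√2 (k(w) = √(3 + 5) - w = √8 - w = 2*√2 - w = -w + 2*√2)
(6*k(-6))*(-24) = (6*(-1*(-6) + 2*√2))*(-24) = (6*(6 + 2*√2))*(-24) = (36 + 12*√2)*(-24) = -864 - 288*√2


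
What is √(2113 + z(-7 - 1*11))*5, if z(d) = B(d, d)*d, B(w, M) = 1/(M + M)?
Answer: 5*√8454/2 ≈ 229.86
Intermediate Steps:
B(w, M) = 1/(2*M)
z(d) = ½ (z(d) = (1/(2*d))*d = ½)
√(2113 + z(-7 - 1*11))*5 = √(2113 + ½)*5 = √(4227/2)*5 = (√8454/2)*5 = 5*√8454/2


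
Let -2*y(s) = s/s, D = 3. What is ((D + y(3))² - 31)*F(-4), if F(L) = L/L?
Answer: -99/4 ≈ -24.750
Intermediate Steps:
y(s) = -½ (y(s) = -s/(2*s) = -½*1 = -½)
F(L) = 1
((D + y(3))² - 31)*F(-4) = ((3 - ½)² - 31)*1 = ((5/2)² - 31)*1 = (25/4 - 31)*1 = -99/4*1 = -99/4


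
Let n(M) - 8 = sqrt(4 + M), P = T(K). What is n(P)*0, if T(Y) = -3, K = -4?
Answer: 0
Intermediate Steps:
P = -3
n(M) = 8 + sqrt(4 + M)
n(P)*0 = (8 + sqrt(4 - 3))*0 = (8 + sqrt(1))*0 = (8 + 1)*0 = 9*0 = 0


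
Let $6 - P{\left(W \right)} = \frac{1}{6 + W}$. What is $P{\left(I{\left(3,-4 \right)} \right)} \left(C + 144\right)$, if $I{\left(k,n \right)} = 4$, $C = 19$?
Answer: $\frac{9617}{10} \approx 961.7$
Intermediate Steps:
$P{\left(W \right)} = 6 - \frac{1}{6 + W}$
$P{\left(I{\left(3,-4 \right)} \right)} \left(C + 144\right) = \frac{35 + 6 \cdot 4}{6 + 4} \left(19 + 144\right) = \frac{35 + 24}{10} \cdot 163 = \frac{1}{10} \cdot 59 \cdot 163 = \frac{59}{10} \cdot 163 = \frac{9617}{10}$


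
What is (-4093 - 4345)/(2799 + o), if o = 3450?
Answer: -8438/6249 ≈ -1.3503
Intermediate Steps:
(-4093 - 4345)/(2799 + o) = (-4093 - 4345)/(2799 + 3450) = -8438/6249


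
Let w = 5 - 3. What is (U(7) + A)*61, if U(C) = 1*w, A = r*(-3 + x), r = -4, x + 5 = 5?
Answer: 854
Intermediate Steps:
x = 0 (x = -5 + 5 = 0)
w = 2
A = 12 (A = -4*(-3 + 0) = -4*(-3) = 12)
U(C) = 2 (U(C) = 1*2 = 2)
(U(7) + A)*61 = (2 + 12)*61 = 14*61 = 854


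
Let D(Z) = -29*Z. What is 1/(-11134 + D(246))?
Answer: -1/18268 ≈ -5.4741e-5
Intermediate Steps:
1/(-11134 + D(246)) = 1/(-11134 - 29*246) = 1/(-11134 - 7134) = 1/(-18268) = -1/18268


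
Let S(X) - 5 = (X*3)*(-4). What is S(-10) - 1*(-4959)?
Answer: 5084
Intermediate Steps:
S(X) = 5 - 12*X (S(X) = 5 + (X*3)*(-4) = 5 + (3*X)*(-4) = 5 - 12*X)
S(-10) - 1*(-4959) = (5 - 12*(-10)) - 1*(-4959) = (5 + 120) + 4959 = 125 + 4959 = 5084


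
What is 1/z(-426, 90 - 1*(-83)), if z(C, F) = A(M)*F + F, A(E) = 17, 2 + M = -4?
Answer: 1/3114 ≈ 0.00032113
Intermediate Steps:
M = -6 (M = -2 - 4 = -6)
z(C, F) = 18*F (z(C, F) = 17*F + F = 18*F)
1/z(-426, 90 - 1*(-83)) = 1/(18*(90 - 1*(-83))) = 1/(18*(90 + 83)) = 1/(18*173) = 1/3114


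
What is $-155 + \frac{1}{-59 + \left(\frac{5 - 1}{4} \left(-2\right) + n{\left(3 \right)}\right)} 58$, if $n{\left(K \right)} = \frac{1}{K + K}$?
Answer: $- \frac{56923}{365} \approx -155.95$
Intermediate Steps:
$n{\left(K \right)} = \frac{1}{2 K}$
$-155 + \frac{1}{-59 + \left(\frac{5 - 1}{4} \left(-2\right) + n{\left(3 \right)}\right)} 58 = -155 + \frac{1}{-59 + \left(\frac{5 - 1}{4} \left(-2\right) + \frac{1}{2 \cdot 3}\right)} 58 = -155 + \frac{1}{-59 + \left(4 \cdot \frac{1}{4} \left(-2\right) + \frac{1}{2} \cdot \frac{1}{3}\right)} 58 = -155 + \frac{1}{-59 + \left(1 \left(-2\right) + \frac{1}{6}\right)} 58 = -155 + \frac{1}{-59 + \left(-2 + \frac{1}{6}\right)} 58 = -155 + \frac{1}{-59 - \frac{11}{6}} \cdot 58 = -155 + \frac{1}{- \frac{365}{6}} \cdot 58 = -155 - \frac{348}{365} = - \frac{56923}{365}$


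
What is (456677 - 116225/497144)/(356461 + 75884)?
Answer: 227034114263/214937722680 ≈ 1.0563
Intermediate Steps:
(456677 - 116225/497144)/(356461 + 75884) = (456677 - 116225*1/497144)/432345 = (456677 - 116225/497144)*(1/432345) = (227034114263/497144)*(1/432345) = 227034114263/214937722680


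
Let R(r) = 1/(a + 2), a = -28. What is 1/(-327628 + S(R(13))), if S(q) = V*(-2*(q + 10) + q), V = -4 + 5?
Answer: -26/8518847 ≈ -3.0521e-6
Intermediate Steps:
V = 1
R(r) = -1/26 (R(r) = 1/(-28 + 2) = 1/(-26) = -1/26)
S(q) = -20 - q (S(q) = 1*(-2*(q + 10) + q) = 1*(-2*(10 + q) + q) = 1*((-20 - 2*q) + q) = 1*(-20 - q) = -20 - q)
1/(-327628 + S(R(13))) = 1/(-327628 + (-20 - 1*(-1/26))) = 1/(-327628 + (-20 + 1/26)) = 1/(-327628 - 519/26) = 1/(-8518847/26) = -26/8518847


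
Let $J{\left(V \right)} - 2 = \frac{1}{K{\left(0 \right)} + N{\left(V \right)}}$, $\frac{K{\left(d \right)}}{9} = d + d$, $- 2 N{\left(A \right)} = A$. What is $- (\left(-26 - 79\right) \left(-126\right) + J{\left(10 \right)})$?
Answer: $- \frac{66159}{5} \approx -13232.0$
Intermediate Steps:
$N{\left(A \right)} = - \frac{A}{2}$
$K{\left(d \right)} = 18 d$ ($K{\left(d \right)} = 9 \left(d + d\right) = 9 \cdot 2 d = 18 d$)
$J{\left(V \right)} = 2 - \frac{2}{V}$ ($J{\left(V \right)} = 2 + \frac{1}{18 \cdot 0 - \frac{V}{2}} = 2 + \frac{1}{0 - \frac{V}{2}} = 2 + \frac{1}{\left(- \frac{1}{2}\right) V} = 2 - \frac{2}{V}$)
$- (\left(-26 - 79\right) \left(-126\right) + J{\left(10 \right)}) = - (\left(-26 - 79\right) \left(-126\right) + \left(2 - \frac{2}{10}\right)) = - (\left(-26 - 79\right) \left(-126\right) + \left(2 - \frac{1}{5}\right)) = - (\left(-105\right) \left(-126\right) + \left(2 - \frac{1}{5}\right)) = - (13230 + \frac{9}{5}) = \left(-1\right) \frac{66159}{5} = - \frac{66159}{5}$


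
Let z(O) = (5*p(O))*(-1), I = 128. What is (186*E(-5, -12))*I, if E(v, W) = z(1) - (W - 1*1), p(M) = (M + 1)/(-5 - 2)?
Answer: 2404608/7 ≈ 3.4352e+5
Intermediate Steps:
p(M) = -⅐ - M/7 (p(M) = (1 + M)/(-7) = (1 + M)*(-⅐) = -⅐ - M/7)
z(O) = 5/7 + 5*O/7 (z(O) = (5*(-⅐ - O/7))*(-1) = (-5/7 - 5*O/7)*(-1) = 5/7 + 5*O/7)
E(v, W) = 17/7 - W (E(v, W) = (5/7 + (5/7)*1) - (W - 1*1) = (5/7 + 5/7) - (W - 1) = 10/7 - (-1 + W) = 10/7 + (1 - W) = 17/7 - W)
(186*E(-5, -12))*I = (186*(17/7 - 1*(-12)))*128 = (186*(17/7 + 12))*128 = (186*(101/7))*128 = (18786/7)*128 = 2404608/7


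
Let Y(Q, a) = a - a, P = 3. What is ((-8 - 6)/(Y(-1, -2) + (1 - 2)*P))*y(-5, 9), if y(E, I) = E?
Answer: -70/3 ≈ -23.333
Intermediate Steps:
Y(Q, a) = 0
((-8 - 6)/(Y(-1, -2) + (1 - 2)*P))*y(-5, 9) = ((-8 - 6)/(0 + (1 - 2)*3))*(-5) = -14/(0 - 1*3)*(-5) = -14/(0 - 3)*(-5) = -14/(-3)*(-5) = -14*(-⅓)*(-5) = (14/3)*(-5) = -70/3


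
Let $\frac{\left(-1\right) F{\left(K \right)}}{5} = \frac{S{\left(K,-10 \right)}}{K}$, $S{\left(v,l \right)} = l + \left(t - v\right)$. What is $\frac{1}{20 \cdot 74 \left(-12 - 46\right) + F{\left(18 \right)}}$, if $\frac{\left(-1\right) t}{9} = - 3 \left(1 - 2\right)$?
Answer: $- \frac{18}{1544845} \approx -1.1652 \cdot 10^{-5}$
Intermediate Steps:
$t = -27$ ($t = - 9 \left(- 3 \left(1 - 2\right)\right) = - 9 \left(\left(-3\right) \left(-1\right)\right) = \left(-9\right) 3 = -27$)
$S{\left(v,l \right)} = -27 + l - v$ ($S{\left(v,l \right)} = l - \left(27 + v\right) = -27 + l - v$)
$F{\left(K \right)} = - \frac{5 \left(-37 - K\right)}{K}$ ($F{\left(K \right)} = - 5 \frac{-27 - 10 - K}{K} = - 5 \frac{-37 - K}{K} = - \frac{5 \left(-37 - K\right)}{K}$)
$\frac{1}{20 \cdot 74 \left(-12 - 46\right) + F{\left(18 \right)}} = \frac{1}{20 \cdot 74 \left(-12 - 46\right) + \left(5 + \frac{185}{18}\right)} = \frac{1}{1480 \left(-58\right) + \left(5 + 185 \cdot \frac{1}{18}\right)} = \frac{1}{-85840 + \left(5 + \frac{185}{18}\right)} = \frac{1}{-85840 + \frac{275}{18}} = \frac{1}{- \frac{1544845}{18}} = - \frac{18}{1544845}$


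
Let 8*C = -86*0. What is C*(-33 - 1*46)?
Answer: 0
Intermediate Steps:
C = 0 (C = (-86*0)/8 = (1/8)*0 = 0)
C*(-33 - 1*46) = 0*(-33 - 1*46) = 0*(-33 - 46) = 0*(-79) = 0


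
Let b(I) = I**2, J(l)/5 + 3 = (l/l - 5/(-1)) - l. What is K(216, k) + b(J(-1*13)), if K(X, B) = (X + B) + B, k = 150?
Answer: 6916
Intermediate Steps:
J(l) = 15 - 5*l (J(l) = -15 + 5*((l/l - 5/(-1)) - l) = -15 + 5*((1 - 5*(-1)) - l) = -15 + 5*((1 + 5) - l) = -15 + 5*(6 - l) = -15 + (30 - 5*l) = 15 - 5*l)
K(X, B) = X + 2*B (K(X, B) = (B + X) + B = X + 2*B)
K(216, k) + b(J(-1*13)) = (216 + 2*150) + (15 - (-5)*13)**2 = (216 + 300) + (15 - 5*(-13))**2 = 516 + (15 + 65)**2 = 516 + 80**2 = 516 + 6400 = 6916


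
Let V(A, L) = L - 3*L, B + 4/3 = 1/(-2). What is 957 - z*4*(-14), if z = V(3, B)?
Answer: 3487/3 ≈ 1162.3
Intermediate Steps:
B = -11/6 (B = -4/3 + 1/(-2) = -4/3 - 1/2 = -11/6 ≈ -1.8333)
V(A, L) = -2*L
z = 11/3 (z = -2*(-11/6) = 11/3 ≈ 3.6667)
957 - z*4*(-14) = 957 - (11/3)*4*(-14) = 957 - 44*(-14)/3 = 957 - 1*(-616/3) = 957 + 616/3 = 3487/3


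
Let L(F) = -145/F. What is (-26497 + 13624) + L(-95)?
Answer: -244558/19 ≈ -12871.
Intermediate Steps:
(-26497 + 13624) + L(-95) = (-26497 + 13624) - 145/(-95) = -12873 - 145*(-1/95) = -12873 + 29/19 = -244558/19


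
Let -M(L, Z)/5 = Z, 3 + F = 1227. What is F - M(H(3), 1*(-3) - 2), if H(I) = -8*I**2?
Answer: 1199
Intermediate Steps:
F = 1224 (F = -3 + 1227 = 1224)
M(L, Z) = -5*Z
F - M(H(3), 1*(-3) - 2) = 1224 - (-5)*(1*(-3) - 2) = 1224 - (-5)*(-3 - 2) = 1224 - (-5)*(-5) = 1224 - 1*25 = 1224 - 25 = 1199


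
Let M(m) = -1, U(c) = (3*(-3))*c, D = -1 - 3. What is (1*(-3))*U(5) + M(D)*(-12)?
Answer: 147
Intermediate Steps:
D = -4
U(c) = -9*c
(1*(-3))*U(5) + M(D)*(-12) = (1*(-3))*(-9*5) - 1*(-12) = -3*(-45) + 12 = 135 + 12 = 147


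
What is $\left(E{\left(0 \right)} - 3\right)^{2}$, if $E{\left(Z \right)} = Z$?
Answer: $9$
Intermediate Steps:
$\left(E{\left(0 \right)} - 3\right)^{2} = \left(0 - 3\right)^{2} = \left(-3\right)^{2} = 9$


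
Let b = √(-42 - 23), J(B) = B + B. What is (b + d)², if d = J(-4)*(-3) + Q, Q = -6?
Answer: (18 + I*√65)² ≈ 259.0 + 290.24*I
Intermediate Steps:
J(B) = 2*B
b = I*√65 (b = √(-65) = I*√65 ≈ 8.0623*I)
d = 18 (d = (2*(-4))*(-3) - 6 = -8*(-3) - 6 = 24 - 6 = 18)
(b + d)² = (I*√65 + 18)² = (18 + I*√65)²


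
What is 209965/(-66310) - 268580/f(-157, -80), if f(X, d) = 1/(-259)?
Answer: 922534119647/13262 ≈ 6.9562e+7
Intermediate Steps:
f(X, d) = -1/259
209965/(-66310) - 268580/f(-157, -80) = 209965/(-66310) - 268580/(-1/259) = 209965*(-1/66310) - 268580*(-259) = -41993/13262 + 69562220 = 922534119647/13262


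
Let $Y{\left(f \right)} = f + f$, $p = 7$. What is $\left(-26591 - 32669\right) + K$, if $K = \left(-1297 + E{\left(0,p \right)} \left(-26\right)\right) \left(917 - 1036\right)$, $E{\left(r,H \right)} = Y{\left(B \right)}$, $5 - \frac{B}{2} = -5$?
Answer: $218843$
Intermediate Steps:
$B = 20$ ($B = 10 - -10 = 10 + 10 = 20$)
$Y{\left(f \right)} = 2 f$
$E{\left(r,H \right)} = 40$ ($E{\left(r,H \right)} = 2 \cdot 20 = 40$)
$K = 278103$ ($K = \left(-1297 + 40 \left(-26\right)\right) \left(917 - 1036\right) = \left(-1297 - 1040\right) \left(-119\right) = \left(-2337\right) \left(-119\right) = 278103$)
$\left(-26591 - 32669\right) + K = \left(-26591 - 32669\right) + 278103 = -59260 + 278103 = 218843$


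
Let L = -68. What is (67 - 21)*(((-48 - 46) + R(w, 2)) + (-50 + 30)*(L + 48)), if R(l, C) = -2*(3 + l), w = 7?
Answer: 13156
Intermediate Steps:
R(l, C) = -6 - 2*l
(67 - 21)*(((-48 - 46) + R(w, 2)) + (-50 + 30)*(L + 48)) = (67 - 21)*(((-48 - 46) + (-6 - 2*7)) + (-50 + 30)*(-68 + 48)) = 46*((-94 + (-6 - 14)) - 20*(-20)) = 46*((-94 - 20) + 400) = 46*(-114 + 400) = 46*286 = 13156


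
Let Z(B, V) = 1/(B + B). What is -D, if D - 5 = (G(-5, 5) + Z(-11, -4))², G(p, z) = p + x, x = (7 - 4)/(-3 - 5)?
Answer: -266249/7744 ≈ -34.381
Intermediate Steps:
x = -3/8 (x = 3/(-8) = 3*(-⅛) = -3/8 ≈ -0.37500)
G(p, z) = -3/8 + p (G(p, z) = p - 3/8 = -3/8 + p)
Z(B, V) = 1/(2*B)
D = 266249/7744 (D = 5 + ((-3/8 - 5) + (½)/(-11))² = 5 + (-43/8 + (½)*(-1/11))² = 5 + (-43/8 - 1/22)² = 5 + (-477/88)² = 5 + 227529/7744 = 266249/7744 ≈ 34.381)
-D = -1*266249/7744 = -266249/7744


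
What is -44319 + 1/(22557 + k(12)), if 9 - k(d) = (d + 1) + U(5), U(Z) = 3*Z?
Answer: -998861621/22538 ≈ -44319.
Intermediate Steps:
k(d) = -7 - d (k(d) = 9 - ((d + 1) + 3*5) = 9 - ((1 + d) + 15) = 9 - (16 + d) = 9 + (-16 - d) = -7 - d)
-44319 + 1/(22557 + k(12)) = -44319 + 1/(22557 + (-7 - 1*12)) = -44319 + 1/(22557 + (-7 - 12)) = -44319 + 1/(22557 - 19) = -44319 + 1/22538 = -998861621/22538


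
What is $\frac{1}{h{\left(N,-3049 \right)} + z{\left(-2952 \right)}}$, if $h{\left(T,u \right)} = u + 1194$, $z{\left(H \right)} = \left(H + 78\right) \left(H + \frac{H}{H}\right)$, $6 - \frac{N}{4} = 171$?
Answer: $\frac{1}{8479319} \approx 1.1793 \cdot 10^{-7}$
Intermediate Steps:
$N = -660$ ($N = 24 - 684 = -660$)
$z{\left(H \right)} = \left(1 + H\right) \left(78 + H\right)$ ($z{\left(H \right)} = \left(78 + H\right) \left(H + 1\right) = \left(78 + H\right) \left(1 + H\right) = \left(1 + H\right) \left(78 + H\right)$)
$h{\left(T,u \right)} = 1194 + u$
$\frac{1}{h{\left(N,-3049 \right)} + z{\left(-2952 \right)}} = \frac{1}{\left(1194 - 3049\right) + \left(78 + \left(-2952\right)^{2} + 79 \left(-2952\right)\right)} = \frac{1}{-1855 + \left(78 + 8714304 - 233208\right)} = \frac{1}{-1855 + 8481174} = \frac{1}{8479319}$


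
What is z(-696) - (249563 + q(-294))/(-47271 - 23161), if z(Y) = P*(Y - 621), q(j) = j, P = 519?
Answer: -48141642667/70432 ≈ -6.8352e+5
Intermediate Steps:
z(Y) = -322299 + 519*Y (z(Y) = 519*(Y - 621) = 519*(-621 + Y) = -322299 + 519*Y)
z(-696) - (249563 + q(-294))/(-47271 - 23161) = (-322299 + 519*(-696)) - (249563 - 294)/(-47271 - 23161) = (-322299 - 361224) - 249269/(-70432) = -683523 - 249269*(-1)/70432 = -683523 - 1*(-249269/70432) = -683523 + 249269/70432 = -48141642667/70432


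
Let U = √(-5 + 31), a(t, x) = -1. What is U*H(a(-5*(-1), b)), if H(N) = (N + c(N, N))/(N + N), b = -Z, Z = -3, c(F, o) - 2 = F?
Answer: 0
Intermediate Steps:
c(F, o) = 2 + F
b = 3 (b = -1*(-3) = 3)
H(N) = (2 + 2*N)/(2*N) (H(N) = (N + (2 + N))/(N + N) = (2 + 2*N)/((2*N)) = (2 + 2*N)*(1/(2*N)) = (2 + 2*N)/(2*N))
U = √26 ≈ 5.0990
U*H(a(-5*(-1), b)) = √26*((1 - 1)/(-1)) = √26*(-1*0) = √26*0 = 0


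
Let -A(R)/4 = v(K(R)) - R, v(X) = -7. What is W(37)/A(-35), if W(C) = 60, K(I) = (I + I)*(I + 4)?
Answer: -15/28 ≈ -0.53571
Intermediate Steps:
K(I) = 2*I*(4 + I) (K(I) = (2*I)*(4 + I) = 2*I*(4 + I))
A(R) = 28 + 4*R (A(R) = -4*(-7 - R) = 28 + 4*R)
W(37)/A(-35) = 60/(28 + 4*(-35)) = 60/(28 - 140) = 60/(-112) = 60*(-1/112) = -15/28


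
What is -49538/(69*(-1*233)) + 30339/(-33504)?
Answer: 390653683/179547936 ≈ 2.1758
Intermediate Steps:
-49538/(69*(-1*233)) + 30339/(-33504) = -49538/(69*(-233)) + 30339*(-1/33504) = -49538/(-16077) - 10113/11168 = -49538*(-1/16077) - 10113/11168 = 49538/16077 - 10113/11168 = 390653683/179547936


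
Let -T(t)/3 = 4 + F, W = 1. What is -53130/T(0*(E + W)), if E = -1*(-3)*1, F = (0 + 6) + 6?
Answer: 8855/8 ≈ 1106.9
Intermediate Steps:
F = 12 (F = 6 + 6 = 12)
E = 3 (E = 3*1 = 3)
T(t) = -48 (T(t) = -3*(4 + 12) = -3*16 = -48)
-53130/T(0*(E + W)) = -53130/(-48) = -53130*(-1)/48 = -506*(-35/16) = 8855/8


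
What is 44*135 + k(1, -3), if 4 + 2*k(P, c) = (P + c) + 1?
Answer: 11875/2 ≈ 5937.5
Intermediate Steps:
k(P, c) = -3/2 + P/2 + c/2 (k(P, c) = -2 + ((P + c) + 1)/2 = -2 + (1 + P + c)/2 = -2 + (½ + P/2 + c/2) = -3/2 + P/2 + c/2)
44*135 + k(1, -3) = 44*135 + (-3/2 + (½)*1 + (½)*(-3)) = 5940 + (-3/2 + ½ - 3/2) = 5940 - 5/2 = 11875/2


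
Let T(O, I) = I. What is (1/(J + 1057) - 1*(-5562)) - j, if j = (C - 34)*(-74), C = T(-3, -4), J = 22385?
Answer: 64465501/23442 ≈ 2750.0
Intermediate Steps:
C = -4
j = 2812 (j = (-4 - 34)*(-74) = -38*(-74) = 2812)
(1/(J + 1057) - 1*(-5562)) - j = (1/(22385 + 1057) - 1*(-5562)) - 1*2812 = (1/23442 + 5562) - 2812 = 130384405/23442 - 2812 = 64465501/23442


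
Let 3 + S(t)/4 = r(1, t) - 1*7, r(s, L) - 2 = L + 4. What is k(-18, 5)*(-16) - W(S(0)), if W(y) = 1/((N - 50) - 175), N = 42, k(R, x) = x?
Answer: -14639/183 ≈ -79.995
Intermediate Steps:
r(s, L) = 6 + L (r(s, L) = 2 + (L + 4) = 2 + (4 + L) = 6 + L)
S(t) = -16 + 4*t (S(t) = -12 + 4*((6 + t) - 1*7) = -12 + 4*((6 + t) - 7) = -12 + 4*(-1 + t) = -12 + (-4 + 4*t) = -16 + 4*t)
W(y) = -1/183 (W(y) = 1/((42 - 50) - 175) = 1/(-8 - 175) = 1/(-183) = -1/183)
k(-18, 5)*(-16) - W(S(0)) = 5*(-16) - 1*(-1/183) = -80 + 1/183 = -14639/183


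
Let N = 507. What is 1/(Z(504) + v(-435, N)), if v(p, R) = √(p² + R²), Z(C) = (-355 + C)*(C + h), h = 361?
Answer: 128885/16610896951 - 3*√49586/16610896951 ≈ 7.7188e-6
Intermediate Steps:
Z(C) = (-355 + C)*(361 + C) (Z(C) = (-355 + C)*(C + 361) = (-355 + C)*(361 + C))
v(p, R) = √(R² + p²)
1/(Z(504) + v(-435, N)) = 1/((-128155 + 504² + 6*504) + √(507² + (-435)²)) = 1/((-128155 + 254016 + 3024) + √(257049 + 189225)) = 1/(128885 + √446274) = 1/(128885 + 3*√49586)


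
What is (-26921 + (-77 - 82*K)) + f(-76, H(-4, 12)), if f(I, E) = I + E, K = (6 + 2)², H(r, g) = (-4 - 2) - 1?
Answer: -32329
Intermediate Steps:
H(r, g) = -7 (H(r, g) = -6 - 1 = -7)
K = 64 (K = 8² = 64)
f(I, E) = E + I
(-26921 + (-77 - 82*K)) + f(-76, H(-4, 12)) = (-26921 + (-77 - 82*64)) + (-7 - 76) = (-26921 + (-77 - 5248)) - 83 = (-26921 - 5325) - 83 = -32246 - 83 = -32329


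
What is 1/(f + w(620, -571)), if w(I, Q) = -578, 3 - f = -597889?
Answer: 1/597314 ≈ 1.6742e-6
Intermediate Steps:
f = 597892 (f = 3 - 1*(-597889) = 3 + 597889 = 597892)
1/(f + w(620, -571)) = 1/(597892 - 578) = 1/597314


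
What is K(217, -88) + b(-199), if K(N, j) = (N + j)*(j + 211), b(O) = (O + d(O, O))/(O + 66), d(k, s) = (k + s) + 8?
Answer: 111100/7 ≈ 15871.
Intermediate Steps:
d(k, s) = 8 + k + s
b(O) = (8 + 3*O)/(66 + O) (b(O) = (O + (8 + O + O))/(O + 66) = (O + (8 + 2*O))/(66 + O) = (8 + 3*O)/(66 + O))
K(N, j) = (211 + j)*(N + j) (K(N, j) = (N + j)*(211 + j) = (211 + j)*(N + j))
K(217, -88) + b(-199) = ((-88)**2 + 211*217 + 211*(-88) + 217*(-88)) + (8 + 3*(-199))/(66 - 199) = (7744 + 45787 - 18568 - 19096) + (8 - 597)/(-133) = 15867 - 1/133*(-589) = 15867 + 31/7 = 111100/7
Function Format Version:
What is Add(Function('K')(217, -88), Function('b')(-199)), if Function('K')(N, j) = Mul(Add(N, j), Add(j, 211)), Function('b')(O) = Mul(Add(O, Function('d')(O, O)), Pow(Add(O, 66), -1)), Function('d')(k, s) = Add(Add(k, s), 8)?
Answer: Rational(111100, 7) ≈ 15871.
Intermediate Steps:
Function('d')(k, s) = Add(8, k, s)
Function('b')(O) = Mul(Pow(Add(66, O), -1), Add(8, Mul(3, O))) (Function('b')(O) = Mul(Add(O, Add(8, O, O)), Pow(Add(O, 66), -1)) = Mul(Add(O, Add(8, Mul(2, O))), Pow(Add(66, O), -1)) = Mul(Add(8, Mul(3, O)), Pow(Add(66, O), -1)) = Mul(Pow(Add(66, O), -1), Add(8, Mul(3, O))))
Function('K')(N, j) = Mul(Add(211, j), Add(N, j)) (Function('K')(N, j) = Mul(Add(N, j), Add(211, j)) = Mul(Add(211, j), Add(N, j)))
Add(Function('K')(217, -88), Function('b')(-199)) = Add(Add(Pow(-88, 2), Mul(211, 217), Mul(211, -88), Mul(217, -88)), Mul(Pow(Add(66, -199), -1), Add(8, Mul(3, -199)))) = Add(Add(7744, 45787, -18568, -19096), Mul(Pow(-133, -1), Add(8, -597))) = Add(15867, Mul(Rational(-1, 133), -589)) = Add(15867, Rational(31, 7)) = Rational(111100, 7)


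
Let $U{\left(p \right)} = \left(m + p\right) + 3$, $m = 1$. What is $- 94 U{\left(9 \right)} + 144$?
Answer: $-1078$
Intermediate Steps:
$U{\left(p \right)} = 4 + p$ ($U{\left(p \right)} = \left(1 + p\right) + 3 = 4 + p$)
$- 94 U{\left(9 \right)} + 144 = - 94 \left(4 + 9\right) + 144 = \left(-94\right) 13 + 144 = -1222 + 144 = -1078$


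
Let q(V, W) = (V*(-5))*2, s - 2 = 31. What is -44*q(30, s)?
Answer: 13200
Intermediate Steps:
s = 33 (s = 2 + 31 = 33)
q(V, W) = -10*V (q(V, W) = -5*V*2 = -10*V)
-44*q(30, s) = -(-440)*30 = -44*(-300) = 13200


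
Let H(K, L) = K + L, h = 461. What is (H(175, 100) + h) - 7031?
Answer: -6295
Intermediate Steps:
(H(175, 100) + h) - 7031 = ((175 + 100) + 461) - 7031 = (275 + 461) - 7031 = 736 - 7031 = -6295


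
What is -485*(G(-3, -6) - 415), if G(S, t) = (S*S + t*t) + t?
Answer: 182360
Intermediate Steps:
G(S, t) = t + S² + t² (G(S, t) = (S² + t²) + t = t + S² + t²)
-485*(G(-3, -6) - 415) = -485*((-6 + (-3)² + (-6)²) - 415) = -485*((-6 + 9 + 36) - 415) = -485*(39 - 415) = -485*(-376) = 182360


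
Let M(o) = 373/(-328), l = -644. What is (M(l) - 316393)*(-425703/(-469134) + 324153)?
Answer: -5260526183358601595/51291984 ≈ -1.0256e+11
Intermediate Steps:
M(o) = -373/328 (M(o) = 373*(-1/328) = -373/328)
(M(l) - 316393)*(-425703/(-469134) + 324153) = (-373/328 - 316393)*(-425703/(-469134) + 324153) = -103777277*(-425703*(-1/469134) + 324153)/328 = -103777277*(141901/156378 + 324153)/328 = -103777277/328*50690539735/156378 = -5260526183358601595/51291984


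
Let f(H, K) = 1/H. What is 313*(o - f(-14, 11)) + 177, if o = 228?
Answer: 1001887/14 ≈ 71563.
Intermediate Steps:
313*(o - f(-14, 11)) + 177 = 313*(228 - 1/(-14)) + 177 = 313*(228 - 1*(-1/14)) + 177 = 313*(228 + 1/14) + 177 = 313*(3193/14) + 177 = 999409/14 + 177 = 1001887/14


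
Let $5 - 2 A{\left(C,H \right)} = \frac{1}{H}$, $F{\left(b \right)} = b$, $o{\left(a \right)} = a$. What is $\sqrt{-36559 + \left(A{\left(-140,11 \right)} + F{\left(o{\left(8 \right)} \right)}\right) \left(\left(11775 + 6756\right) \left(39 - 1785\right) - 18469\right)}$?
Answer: $\frac{3 i \sqrt{4550780146}}{11} \approx 18398.0 i$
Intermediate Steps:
$A{\left(C,H \right)} = \frac{5}{2} - \frac{1}{2 H}$
$\sqrt{-36559 + \left(A{\left(-140,11 \right)} + F{\left(o{\left(8 \right)} \right)}\right) \left(\left(11775 + 6756\right) \left(39 - 1785\right) - 18469\right)} = \sqrt{-36559 + \left(\frac{-1 + 5 \cdot 11}{2 \cdot 11} + 8\right) \left(\left(11775 + 6756\right) \left(39 - 1785\right) - 18469\right)} = \sqrt{-36559 + \left(\frac{1}{2} \cdot \frac{1}{11} \left(-1 + 55\right) + 8\right) \left(18531 \left(-1746\right) - 18469\right)} = \sqrt{-36559 + \left(\frac{1}{2} \cdot \frac{1}{11} \cdot 54 + 8\right) \left(-32355126 - 18469\right)} = \sqrt{-36559 + \left(\frac{27}{11} + 8\right) \left(-32373595\right)} = \sqrt{-36559 + \frac{115}{11} \left(-32373595\right)} = \sqrt{-36559 - \frac{3722963425}{11}} = \sqrt{- \frac{3723365574}{11}} = \frac{3 i \sqrt{4550780146}}{11}$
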